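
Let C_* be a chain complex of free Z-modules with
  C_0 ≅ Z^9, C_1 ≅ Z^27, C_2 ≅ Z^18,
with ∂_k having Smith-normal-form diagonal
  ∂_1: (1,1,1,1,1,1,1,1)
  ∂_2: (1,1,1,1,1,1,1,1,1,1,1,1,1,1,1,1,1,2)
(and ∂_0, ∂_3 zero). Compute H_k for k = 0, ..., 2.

H_0: b_0 = 9 − 0 − 8 = 1; torsion from ∂_1 factors > 1: none. So H_0 ≅ Z.
H_1: b_1 = 27 − 8 − 18 = 1; torsion from ∂_2 factors > 1: [2]. So H_1 ≅ Z ⊕ Z/2.
H_2: b_2 = 18 − 18 − 0 = 0; torsion from ∂_3 factors > 1: none. So H_2 ≅ 0.

H_0 ≅ Z,  H_1 ≅ Z ⊕ Z/2,  H_2 = 0.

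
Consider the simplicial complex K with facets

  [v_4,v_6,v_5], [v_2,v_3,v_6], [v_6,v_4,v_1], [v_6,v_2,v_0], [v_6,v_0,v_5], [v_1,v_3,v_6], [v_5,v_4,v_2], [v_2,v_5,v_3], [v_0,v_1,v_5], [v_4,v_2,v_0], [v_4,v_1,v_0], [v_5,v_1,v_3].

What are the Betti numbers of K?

Order the vertices as v_0 < v_1 < v_2 < v_3 < v_4 < v_5 < v_6. Listing each simplex with vertices in this order, K has dimension 2 with simplices:

  0-simplices (7): [v_0], [v_1], [v_2], [v_3], [v_4], [v_5], [v_6]
  1-simplices (18): (18 of them)
  2-simplices (12): (12 of them)

Hence C_0 ≅ Z^7, C_1 ≅ Z^18, C_2 ≅ Z^12.

Boundary ∂_1: C_1 → C_0 sends each edge [p,q] (with p < q) to q − p. For instance
  ∂[v_2,v_3] = [v_3] − [v_2].
The resulting 7×18 matrix has rank 6, and its Smith normal form has invariant factors (1,1,1,1,1,1).

The boundary map ∂_2: C_2 → C_1 maps a triangle to the signed sum of its edges. For instance
  ∂[v_1,v_3,v_5] = [v_3,v_5] − [v_1,v_5] + [v_1,v_3],
  ∂[v_2,v_3,v_5] = [v_3,v_5] − [v_2,v_5] + [v_2,v_3].
This gives a 18×12 integer matrix of rank 12; reducing to Smith normal form yields diagonal entries (1,1,1,1,1,1,1,1,1,1,1,2).

Reading off H_k = ker ∂_k / im ∂_{k+1}:

  H_0: rank C_0 − rank ∂_1 = 7 − 6 = 1, and the invariant factors of ∂_1 are all 1, so H_0 = Z.
  H_1: rank ker ∂_1 − rank ∂_2 = (18 − 6) − 12 = 0, and ∂_2 has invariant factor 2 > 1, so H_1 = Z/2.
  H_2: rank ker ∂_2 − rank ∂_3 = (12 − 12) − 0 = 0, and there is no ∂_3, so H_2 = 0.

(K is a triangulation of the real projective plane RP^2.)

Hence the Betti numbers are b_0 = 1, b_1 = 0, b_2 = 0.

b_0 = 1, b_1 = 0, b_2 = 0.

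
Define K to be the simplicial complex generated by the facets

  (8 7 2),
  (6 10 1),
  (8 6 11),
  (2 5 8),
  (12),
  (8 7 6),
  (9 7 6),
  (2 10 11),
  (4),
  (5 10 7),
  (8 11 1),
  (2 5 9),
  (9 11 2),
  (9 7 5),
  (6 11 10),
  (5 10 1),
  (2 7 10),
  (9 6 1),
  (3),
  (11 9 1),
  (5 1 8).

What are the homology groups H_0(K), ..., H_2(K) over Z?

H_0 ≅ Z^4,  H_1 ≅ Z ⊕ Z_2,  H_2 = 0.

Fix the vertex order 1 < 2 < 3 < 4 < 5 < 6 < 7 < 8 < 9 < 10 < 11 < 12 and write every simplex with vertices in increasing order. Then dim K = 2 and the simplices of K are:

  0-simplices (12): [1], [2], [3], [4], [5], [6], [7], [8], [9], [10], [11], [12]
  1-simplices (27): (27 of them)
  2-simplices (18): (18 of them)

giving chain groups C_0 ≅ Z^12, C_1 ≅ Z^27, C_2 ≅ Z^18.

∂_1: C_1 → C_0 sends each edge [p,q] (with p < q) to q − p. For instance
  ∂[2,7] = [7] − [2].
As a 12×27 matrix over Z this has rank 8, with invariant factors (1,1,1,1,1,1,1,1).

The boundary map ∂_2: C_2 → C_1 maps a triangle to the signed sum of its edges. For instance
  ∂[6,7,8] = [7,8] − [6,8] + [6,7],
  ∂[6,10,11] = [10,11] − [6,11] + [6,10].
The resulting 27×18 matrix has rank 18, and its Smith normal form has invariant factors (1,1,1,1,1,1,1,1,1,1,1,1,1,1,1,1,1,2).

Now H_k = ker ∂_k / im ∂_{k+1}, so:

  H_0: rank C_0 − rank ∂_1 = 12 − 8 = 4, and the invariant factors of ∂_1 are all 1, so H_0 = Z^4.
  H_1: rank ker ∂_1 − rank ∂_2 = (27 − 8) − 18 = 1, and ∂_2 has invariant factor 2 > 1, so H_1 = Z ⊕ Z_2.
  H_2: rank ker ∂_2 − rank ∂_3 = (18 − 18) − 0 = 0, and there is no ∂_3, so H_2 = 0.

As a check, the Euler characteristic is 12 − 27 + 18 = 3, which agrees with 4 − 1 + 0 = 3.
(K is a triangulation of the disjoint union of a set of 3 points and the Klein bottle.)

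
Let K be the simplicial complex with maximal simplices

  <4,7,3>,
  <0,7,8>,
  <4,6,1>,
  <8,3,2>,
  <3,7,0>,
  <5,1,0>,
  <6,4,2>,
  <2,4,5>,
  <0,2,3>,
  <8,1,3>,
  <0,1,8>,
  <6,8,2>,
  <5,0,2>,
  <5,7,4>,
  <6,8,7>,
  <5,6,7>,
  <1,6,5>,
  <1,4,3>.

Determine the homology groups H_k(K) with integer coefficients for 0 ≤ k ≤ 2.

We work with the vertex ordering 0 < 1 < 2 < 3 < 4 < 5 < 6 < 7 < 8. The simplices of K, each written with vertices in increasing order, are:

  0-simplices (9): [0], [1], [2], [3], [4], [5], [6], [7], [8]
  1-simplices (27): (27 of them)
  2-simplices (18): [0,1,5], [0,1,8], [0,2,3], [0,2,5], [0,3,7], [0,7,8], [1,3,4], [1,3,8], [1,4,6], [1,5,6], [2,3,8], [2,4,5], [2,4,6], [2,6,8], [3,4,7], [4,5,7], [5,6,7], [6,7,8]

so the chain groups are C_0 ≅ Z^9, C_1 ≅ Z^27, C_2 ≅ Z^18.

The boundary map ∂_1: C_1 → C_0 is given by ∂[p,q] = [q] − [p].
As a 9×27 matrix over Z this has rank 8, with invariant factors (1,1,1,1,1,1,1,1).

∂_2: C_2 → C_1 acts by ∂[p,q,r] = [q,r] − [p,r] + [p,q]. For instance
  ∂[1,3,8] = [3,8] − [1,8] + [1,3],
  ∂[0,2,3] = [2,3] − [0,3] + [0,2].
The resulting 27×18 matrix has rank 18, and its Smith normal form has invariant factors (1,1,1,1,1,1,1,1,1,1,1,1,1,1,1,1,1,2).

Reading off H_k = ker ∂_k / im ∂_{k+1}:

  H_0: rank C_0 − rank ∂_1 = 9 − 8 = 1, and the invariant factors of ∂_1 are all 1, so H_0 = Z.
  H_1: rank ker ∂_1 − rank ∂_2 = (27 − 8) − 18 = 1, and ∂_2 has invariant factor 2 > 1, so H_1 = Z × Z/2.
  H_2: rank ker ∂_2 − rank ∂_3 = (18 − 18) − 0 = 0, and there is no ∂_3, so H_2 = 0.

(K is a triangulation of the Klein bottle.)

H_0 = Z,  H_1 = Z × Z/2,  H_2 = 0.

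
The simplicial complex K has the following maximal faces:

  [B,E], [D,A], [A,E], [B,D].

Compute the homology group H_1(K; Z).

Take the total order A < B < D < E on the vertex set. Then K (dimension 1) consists of the simplices:

  0-simplices (4): A, B, D, E
  1-simplices (4): AD, AE, BD, BE

giving chain groups C_0 ≅ Z^4, C_1 ≅ Z^4.

∂_1: C_1 → C_0 is given by ∂[p,q] = [q] − [p].
This gives a 4×4 integer matrix of rank 3; reducing to Smith normal form yields diagonal entries (1,1,1).

From H_k ≅ ker(∂_k) / im(∂_{k+1}) we obtain:

  H_1: rank ker ∂_1 − rank ∂_2 = (4 − 3) − 0 = 1, and there is no ∂_2, so H_1 ≅ Z.

H_1 ≅ Z.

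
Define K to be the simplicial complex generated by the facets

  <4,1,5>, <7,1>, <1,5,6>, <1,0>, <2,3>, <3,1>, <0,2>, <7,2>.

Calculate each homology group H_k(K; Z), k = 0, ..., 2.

H_0 = Z,  H_1 = Z^2,  H_2 = 0.

Order the vertices as 0 < 1 < 2 < 3 < 4 < 5 < 6 < 7. Listing each simplex with vertices in this order, K has dimension 2 with simplices:

  0-simplices (8): [0], [1], [2], [3], [4], [5], [6], [7]
  1-simplices (11): [0,1], [0,2], [1,3], [1,4], [1,5], [1,6], [1,7], [2,3], [2,7], [4,5], [5,6]
  2-simplices (2): [1,4,5], [1,5,6]

Hence C_0 ≅ Z^8, C_1 ≅ Z^11, C_2 ≅ Z^2.

∂_1: C_1 → C_0 maps an edge to its endpoints' difference, ∂[p,q] = q − p. For instance
  ∂[5,6] = [6] − [5].
The resulting 8×11 matrix has rank 7, and its Smith normal form has invariant factors (1,1,1,1,1,1,1).

The boundary map ∂_2: C_2 → C_1 sends each 2-simplex [p,q,r] to [q,r] − [p,r] + [p,q]. For instance
  ∂[1,4,5] = [4,5] − [1,5] + [1,4],
  ∂[1,5,6] = [5,6] − [1,6] + [1,5].
This gives a 11×2 integer matrix of rank 2; reducing to Smith normal form yields diagonal entries (1,1).

From H_k ≅ ker(∂_k) / im(∂_{k+1}) we obtain:

  H_0: rank C_0 − rank ∂_1 = 8 − 7 = 1, and the invariant factors of ∂_1 are all 1, so H_0 = Z.
  H_1: rank ker ∂_1 − rank ∂_2 = (11 − 7) − 2 = 2, and the invariant factors of ∂_2 are all 1, so H_1 = Z^2.
  H_2: rank ker ∂_2 − rank ∂_3 = (2 − 2) − 0 = 0, and there is no ∂_3, so H_2 = 0.

As a check, the Euler characteristic is 8 − 11 + 2 = -1, which agrees with 1 − 2 + 0 = -1.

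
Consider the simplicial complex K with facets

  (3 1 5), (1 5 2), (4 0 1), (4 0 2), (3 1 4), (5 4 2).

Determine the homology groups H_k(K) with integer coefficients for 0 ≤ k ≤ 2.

Take the total order 0 < 1 < 2 < 3 < 4 < 5 on the vertex set. Then K (dimension 2) consists of the simplices:

  0-simplices (6): [0], [1], [2], [3], [4], [5]
  1-simplices (12): [0,1], [0,2], [0,4], [1,2], [1,3], [1,4], [1,5], [2,4], [2,5], [3,4], [3,5], [4,5]
  2-simplices (6): [0,1,4], [0,2,4], [1,2,5], [1,3,4], [1,3,5], [2,4,5]

Hence C_0 ≅ Z^6, C_1 ≅ Z^12, C_2 ≅ Z^6.

The boundary map ∂_1: C_1 → C_0 maps an edge to its endpoints' difference, ∂[p,q] = q − p. For instance
  ∂[1,5] = [5] − [1].
The resulting 6×12 matrix has rank 5, and its Smith normal form has invariant factors (1,1,1,1,1).

Boundary ∂_2: C_2 → C_1 maps a triangle to the signed sum of its edges. For instance
  ∂[0,1,4] = [1,4] − [0,4] + [0,1],
  ∂[0,2,4] = [2,4] − [0,4] + [0,2].
This gives a 12×6 integer matrix of rank 6; reducing to Smith normal form yields diagonal entries (1,1,1,1,1,1).

Now H_k = ker ∂_k / im ∂_{k+1}, so:

  H_0: rank C_0 − rank ∂_1 = 6 − 5 = 1, and the invariant factors of ∂_1 are all 1, so H_0 = Z.
  H_1: rank ker ∂_1 − rank ∂_2 = (12 − 5) − 6 = 1, and the invariant factors of ∂_2 are all 1, so H_1 = Z.
  H_2: rank ker ∂_2 − rank ∂_3 = (6 − 6) − 0 = 0, and there is no ∂_3, so H_2 = 0.

H_0 ≅ Z,  H_1 ≅ Z,  H_2 = 0.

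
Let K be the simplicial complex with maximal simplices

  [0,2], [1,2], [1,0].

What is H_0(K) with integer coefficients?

Take the total order 0 < 1 < 2 on the vertex set. Then K (dimension 1) consists of the simplices:

  0-simplices (3): [0], [1], [2]
  1-simplices (3): [0,1], [0,2], [1,2]

so the chain groups are C_0 ≅ Z^3, C_1 ≅ Z^3.

∂_1: C_1 → C_0 maps an edge to its endpoints' difference, ∂[p,q] = q − p. For instance
  ∂[0,1] = [1] − [0].
This gives a 3×3 integer matrix of rank 2; reducing to Smith normal form yields diagonal entries (1,1).

Now H_k = ker ∂_k / im ∂_{k+1}, so:

  H_0: rank C_0 − rank ∂_1 = 3 − 2 = 1, and the invariant factors of ∂_1 are all 1, so H_0 = Z.

(K is a triangulation of the circle S^1.)

H_0 ≅ Z.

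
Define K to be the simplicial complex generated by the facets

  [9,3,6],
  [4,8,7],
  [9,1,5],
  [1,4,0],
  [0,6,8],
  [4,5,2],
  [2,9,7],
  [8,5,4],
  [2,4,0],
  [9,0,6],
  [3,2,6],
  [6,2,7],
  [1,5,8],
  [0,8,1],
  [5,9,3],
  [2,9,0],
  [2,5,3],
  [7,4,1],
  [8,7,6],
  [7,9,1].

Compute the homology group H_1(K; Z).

H_1 ≅ Z ⊕ Z/2Z.

Take the total order 0 < 1 < 2 < 3 < 4 < 5 < 6 < 7 < 8 < 9 on the vertex set. Then K (dimension 2) consists of the simplices:

  0-simplices (10): [0], [1], [2], [3], [4], [5], [6], [7], [8], [9]
  1-simplices (30): (30 of them)
  2-simplices (20): (20 of them)

so the chain groups are C_0 ≅ Z^10, C_1 ≅ Z^30, C_2 ≅ Z^20.

Boundary ∂_1: C_1 → C_0 is given by ∂[p,q] = [q] − [p]. For instance
  ∂[6,7] = [7] − [6].
This gives a 10×30 integer matrix of rank 9; reducing to Smith normal form yields diagonal entries (1,1,1,1,1,1,1,1,1).

∂_2: C_2 → C_1 acts by ∂[p,q,r] = [q,r] − [p,r] + [p,q]. For instance
  ∂[3,6,9] = [6,9] − [3,9] + [3,6],
  ∂[0,6,9] = [6,9] − [0,9] + [0,6].
This gives a 30×20 integer matrix of rank 20; reducing to Smith normal form yields diagonal entries (1,1,1,1,1,1,1,1,1,1,1,1,1,1,1,1,1,1,1,2).

From H_k ≅ ker(∂_k) / im(∂_{k+1}) we obtain:

  H_1: rank ker ∂_1 − rank ∂_2 = (30 − 9) − 20 = 1, and ∂_2 has invariant factor 2 > 1, so H_1 = Z ⊕ Z/2Z.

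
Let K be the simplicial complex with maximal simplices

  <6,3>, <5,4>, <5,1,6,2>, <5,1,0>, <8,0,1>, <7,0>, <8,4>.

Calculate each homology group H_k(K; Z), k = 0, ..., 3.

H_0 ≅ Z,  H_1 ≅ Z,  H_2 = 0,  H_3 = 0.

K has 9 vertices, 14 edges, 6 triangles, 1 3-simplex.
rank ∂_0 = 0, rank ∂_1 = 8 ⇒ b_0 = 9 − 0 − 8 = 1; all invariant factors of ∂_1 are 1 so no torsion. So H_0 = Z.
rank ∂_1 = 8, rank ∂_2 = 5 ⇒ b_1 = 14 − 8 − 5 = 1; all invariant factors of ∂_2 are 1 so no torsion. So H_1 = Z.
rank ∂_2 = 5, rank ∂_3 = 1 ⇒ b_2 = 6 − 5 − 1 = 0; all invariant factors of ∂_3 are 1 so no torsion. So H_2 = 0.
rank ∂_3 = 1, rank ∂_4 = 0 ⇒ b_3 = 1 − 1 − 0 = 0. So H_3 = 0.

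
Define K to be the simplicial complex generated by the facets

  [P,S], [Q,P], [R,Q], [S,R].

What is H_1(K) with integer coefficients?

Fix the vertex order P < Q < R < S and write every simplex with vertices in increasing order. Then dim K = 1 and the simplices of K are:

  0-simplices (4): P, Q, R, S
  1-simplices (4): PQ, PS, QR, RS

giving chain groups C_0 ≅ Z^4, C_1 ≅ Z^4.

∂_1: C_1 → C_0 is given by ∂[p,q] = [q] − [p].
The resulting 4×4 matrix has rank 3, and its Smith normal form has invariant factors (1,1,1).

From H_k ≅ ker(∂_k) / im(∂_{k+1}) we obtain:

  H_1: rank ker ∂_1 − rank ∂_2 = (4 − 3) − 0 = 1, and there is no ∂_2, so H_1 = Z.

H_1 ≅ Z.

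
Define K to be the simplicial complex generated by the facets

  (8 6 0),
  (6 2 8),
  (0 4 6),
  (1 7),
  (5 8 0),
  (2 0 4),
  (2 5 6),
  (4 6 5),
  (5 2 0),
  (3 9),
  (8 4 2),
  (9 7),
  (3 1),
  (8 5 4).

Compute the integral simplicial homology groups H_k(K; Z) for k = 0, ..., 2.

Take the total order 0 < 1 < 2 < 3 < 4 < 5 < 6 < 7 < 8 < 9 on the vertex set. Then K (dimension 2) consists of the simplices:

  0-simplices (10): [0], [1], [2], [3], [4], [5], [6], [7], [8], [9]
  1-simplices (19): [0,2], [0,4], [0,5], [0,6], [0,8], [1,3], [1,7], [2,4], [2,5], [2,6], [2,8], [3,9], [4,5], [4,6], [4,8], [5,6], [5,8], [6,8], [7,9]
  2-simplices (10): [0,2,4], [0,2,5], [0,4,6], [0,5,8], [0,6,8], [2,4,8], [2,5,6], [2,6,8], [4,5,6], [4,5,8]

giving chain groups C_0 ≅ Z^10, C_1 ≅ Z^19, C_2 ≅ Z^10.

∂_1: C_1 → C_0 is given by ∂[p,q] = [q] − [p]. For instance
  ∂[3,9] = [9] − [3].
As a 10×19 matrix over Z this has rank 8, with invariant factors (1,1,1,1,1,1,1,1).

∂_2: C_2 → C_1 sends each 2-simplex [p,q,r] to [q,r] − [p,r] + [p,q]. For instance
  ∂[4,5,6] = [5,6] − [4,6] + [4,5],
  ∂[0,5,8] = [5,8] − [0,8] + [0,5].
The resulting 19×10 matrix has rank 10, and its Smith normal form has invariant factors (1,1,1,1,1,1,1,1,1,2).

Reading off H_k = ker ∂_k / im ∂_{k+1}:

  H_0: rank C_0 − rank ∂_1 = 10 − 8 = 2, and the invariant factors of ∂_1 are all 1, so H_0 = Z^2.
  H_1: rank ker ∂_1 − rank ∂_2 = (19 − 8) − 10 = 1, and ∂_2 has invariant factor 2 > 1, so H_1 = Z ⊕ Z/2Z.
  H_2: rank ker ∂_2 − rank ∂_3 = (10 − 10) − 0 = 0, and there is no ∂_3, so H_2 = 0.

(K is a triangulation of the disjoint union of the real projective plane RP^2 and the circle S^1.)

H_0 ≅ Z^2,  H_1 ≅ Z ⊕ Z/2Z,  H_2 = 0.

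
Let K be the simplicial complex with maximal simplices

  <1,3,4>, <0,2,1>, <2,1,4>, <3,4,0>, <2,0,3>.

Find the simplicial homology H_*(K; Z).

We work with the vertex ordering 0 < 1 < 2 < 3 < 4. The simplices of K, each written with vertices in increasing order, are:

  0-simplices (5): [0], [1], [2], [3], [4]
  1-simplices (10): [0,1], [0,2], [0,3], [0,4], [1,2], [1,3], [1,4], [2,3], [2,4], [3,4]
  2-simplices (5): [0,1,2], [0,2,3], [0,3,4], [1,2,4], [1,3,4]

giving chain groups C_0 ≅ Z^5, C_1 ≅ Z^10, C_2 ≅ Z^5.

∂_1: C_1 → C_0 sends each edge [p,q] (with p < q) to q − p. For instance
  ∂[1,2] = [2] − [1].
This gives a 5×10 integer matrix of rank 4; reducing to Smith normal form yields diagonal entries (1,1,1,1).

Boundary ∂_2: C_2 → C_1 maps a triangle to the signed sum of its edges. For instance
  ∂[0,3,4] = [3,4] − [0,4] + [0,3],
  ∂[0,2,3] = [2,3] − [0,3] + [0,2].
This gives a 10×5 integer matrix of rank 5; reducing to Smith normal form yields diagonal entries (1,1,1,1,1).

Reading off H_k = ker ∂_k / im ∂_{k+1}:

  H_0: rank C_0 − rank ∂_1 = 5 − 4 = 1, and the invariant factors of ∂_1 are all 1, so H_0 ≅ Z.
  H_1: rank ker ∂_1 − rank ∂_2 = (10 − 4) − 5 = 1, and the invariant factors of ∂_2 are all 1, so H_1 ≅ Z.
  H_2: rank ker ∂_2 − rank ∂_3 = (5 − 5) − 0 = 0, and there is no ∂_3, so H_2 ≅ 0.

H_0 ≅ Z,  H_1 ≅ Z,  H_2 = 0.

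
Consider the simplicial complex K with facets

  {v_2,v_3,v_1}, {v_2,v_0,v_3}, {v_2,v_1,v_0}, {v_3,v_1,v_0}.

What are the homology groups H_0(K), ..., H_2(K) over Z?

H_0 ≅ Z,  H_1 = 0,  H_2 ≅ Z.

Order the vertices as v_0 < v_1 < v_2 < v_3. Listing each simplex with vertices in this order, K has dimension 2 with simplices:

  0-simplices (4): [v_0], [v_1], [v_2], [v_3]
  1-simplices (6): [v_0,v_1], [v_0,v_2], [v_0,v_3], [v_1,v_2], [v_1,v_3], [v_2,v_3]
  2-simplices (4): [v_0,v_1,v_2], [v_0,v_1,v_3], [v_0,v_2,v_3], [v_1,v_2,v_3]

so the chain groups are C_0 ≅ Z^4, C_1 ≅ Z^6, C_2 ≅ Z^4.

The boundary map ∂_1: C_1 → C_0 sends each edge [p,q] (with p < q) to q − p. For instance
  ∂[v_0,v_3] = [v_3] − [v_0].
As a 4×6 matrix over Z this has rank 3, with invariant factors (1,1,1).

Boundary ∂_2: C_2 → C_1 maps a triangle to the signed sum of its edges. For instance
  ∂[v_0,v_2,v_3] = [v_2,v_3] − [v_0,v_3] + [v_0,v_2],
  ∂[v_0,v_1,v_3] = [v_1,v_3] − [v_0,v_3] + [v_0,v_1].
As a 6×4 matrix over Z this has rank 3, with invariant factors (1,1,1).

Reading off H_k = ker ∂_k / im ∂_{k+1}:

  H_0: rank C_0 − rank ∂_1 = 4 − 3 = 1, and the invariant factors of ∂_1 are all 1, so H_0 = Z.
  H_1: rank ker ∂_1 − rank ∂_2 = (6 − 3) − 3 = 0, and the invariant factors of ∂_2 are all 1, so H_1 = 0.
  H_2: rank ker ∂_2 − rank ∂_3 = (4 − 3) − 0 = 1, and there is no ∂_3, so H_2 = Z.

As a check, the Euler characteristic is 4 − 6 + 4 = 2, which agrees with 1 − 0 + 1 = 2.
(K is a triangulation of the 2-sphere S^2.)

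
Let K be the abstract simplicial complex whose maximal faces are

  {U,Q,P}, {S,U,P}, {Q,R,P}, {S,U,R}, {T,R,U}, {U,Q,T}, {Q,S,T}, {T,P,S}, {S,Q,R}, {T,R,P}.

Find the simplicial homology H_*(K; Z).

H_0 = Z,  H_1 = Z/2,  H_2 = 0.

Fix the vertex order P < Q < R < S < T < U and write every simplex with vertices in increasing order. Then dim K = 2 and the simplices of K are:

  0-simplices (6): P, Q, R, S, T, U
  1-simplices (15): PQ, PR, PS, PT, PU, QR, QS, QT, QU, RS, RT, RU, ST, SU, TU
  2-simplices (10): PQR, PQU, PRT, PST, PSU, QRS, QST, QTU, RSU, RTU

Hence C_0 ≅ Z^6, C_1 ≅ Z^15, C_2 ≅ Z^10.

∂_1: C_1 → C_0 is given by ∂[p,q] = [q] − [p].
As a 6×15 matrix over Z this has rank 5, with invariant factors (1,1,1,1,1).

∂_2: C_2 → C_1 acts by ∂[p,q,r] = [q,r] − [p,r] + [p,q]. For instance
  ∂RTU = TU − RU + RT,
  ∂PQU = QU − PU + PQ.
This gives a 15×10 integer matrix of rank 10; reducing to Smith normal form yields diagonal entries (1,1,1,1,1,1,1,1,1,2).

Computing H_k = (kernel of ∂_k) / (image of ∂_{k+1}):

  H_0: rank C_0 − rank ∂_1 = 6 − 5 = 1, and the invariant factors of ∂_1 are all 1, so H_0 = Z.
  H_1: rank ker ∂_1 − rank ∂_2 = (15 − 5) − 10 = 0, and ∂_2 has invariant factor 2 > 1, so H_1 = Z/2.
  H_2: rank ker ∂_2 − rank ∂_3 = (10 − 10) − 0 = 0, and there is no ∂_3, so H_2 = 0.

As a check, the Euler characteristic is 6 − 15 + 10 = 1, which agrees with 1 − 0 + 0 = 1.
(K is a triangulation of the real projective plane RP^2.)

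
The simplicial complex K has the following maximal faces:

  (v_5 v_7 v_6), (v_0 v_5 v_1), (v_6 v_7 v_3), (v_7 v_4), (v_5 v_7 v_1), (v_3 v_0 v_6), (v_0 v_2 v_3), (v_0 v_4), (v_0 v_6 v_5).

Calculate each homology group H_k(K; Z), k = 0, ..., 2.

H_0 ≅ Z,  H_1 ≅ Z,  H_2 = 0.

We work with the vertex ordering v_0 < v_1 < v_2 < v_3 < v_4 < v_5 < v_6 < v_7. The simplices of K, each written with vertices in increasing order, are:

  0-simplices (8): [v_0], [v_1], [v_2], [v_3], [v_4], [v_5], [v_6], [v_7]
  1-simplices (15): (15 of them)
  2-simplices (7): [v_0,v_1,v_5], [v_0,v_2,v_3], [v_0,v_3,v_6], [v_0,v_5,v_6], [v_1,v_5,v_7], [v_3,v_6,v_7], [v_5,v_6,v_7]

Hence C_0 ≅ Z^8, C_1 ≅ Z^15, C_2 ≅ Z^7.

Boundary ∂_1: C_1 → C_0 is given by ∂[p,q] = [q] − [p].
As a 8×15 matrix over Z this has rank 7, with invariant factors (1,1,1,1,1,1,1).

The boundary map ∂_2: C_2 → C_1 acts by ∂[p,q,r] = [q,r] − [p,r] + [p,q]. For instance
  ∂[v_0,v_3,v_6] = [v_3,v_6] − [v_0,v_6] + [v_0,v_3],
  ∂[v_5,v_6,v_7] = [v_6,v_7] − [v_5,v_7] + [v_5,v_6].
This gives a 15×7 integer matrix of rank 7; reducing to Smith normal form yields diagonal entries (1,1,1,1,1,1,1).

Reading off H_k = ker ∂_k / im ∂_{k+1}:

  H_0: rank C_0 − rank ∂_1 = 8 − 7 = 1, and the invariant factors of ∂_1 are all 1, so H_0 ≅ Z.
  H_1: rank ker ∂_1 − rank ∂_2 = (15 − 7) − 7 = 1, and the invariant factors of ∂_2 are all 1, so H_1 ≅ Z.
  H_2: rank ker ∂_2 − rank ∂_3 = (7 − 7) − 0 = 0, and there is no ∂_3, so H_2 ≅ 0.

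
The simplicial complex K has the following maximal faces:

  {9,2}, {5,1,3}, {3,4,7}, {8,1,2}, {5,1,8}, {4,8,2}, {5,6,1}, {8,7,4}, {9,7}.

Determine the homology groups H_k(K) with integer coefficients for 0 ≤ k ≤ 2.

H_0 = Z,  H_1 = Z^2,  H_2 = 0.

Fix the vertex order 1 < 2 < 3 < 4 < 5 < 6 < 7 < 8 < 9 and write every simplex with vertices in increasing order. Then dim K = 2 and the simplices of K are:

  0-simplices (9): [1], [2], [3], [4], [5], [6], [7], [8], [9]
  1-simplices (17): [1,2], [1,3], [1,5], [1,6], [1,8], [2,4], [2,8], [2,9], [3,4], [3,5], [3,7], [4,7], [4,8], [5,6], [5,8], [7,8], [7,9]
  2-simplices (7): [1,2,8], [1,3,5], [1,5,6], [1,5,8], [2,4,8], [3,4,7], [4,7,8]

giving chain groups C_0 ≅ Z^9, C_1 ≅ Z^17, C_2 ≅ Z^7.

Boundary ∂_1: C_1 → C_0 sends each edge [p,q] (with p < q) to q − p. For instance
  ∂[3,7] = [7] − [3].
The resulting 9×17 matrix has rank 8, and its Smith normal form has invariant factors (1,1,1,1,1,1,1,1).

The boundary map ∂_2: C_2 → C_1 sends each 2-simplex [p,q,r] to [q,r] − [p,r] + [p,q]. For instance
  ∂[1,5,8] = [5,8] − [1,8] + [1,5],
  ∂[1,5,6] = [5,6] − [1,6] + [1,5].
The resulting 17×7 matrix has rank 7, and its Smith normal form has invariant factors (1,1,1,1,1,1,1).

From H_k ≅ ker(∂_k) / im(∂_{k+1}) we obtain:

  H_0: rank C_0 − rank ∂_1 = 9 − 8 = 1, and the invariant factors of ∂_1 are all 1, so H_0 ≅ Z.
  H_1: rank ker ∂_1 − rank ∂_2 = (17 − 8) − 7 = 2, and the invariant factors of ∂_2 are all 1, so H_1 ≅ Z^2.
  H_2: rank ker ∂_2 − rank ∂_3 = (7 − 7) − 0 = 0, and there is no ∂_3, so H_2 ≅ 0.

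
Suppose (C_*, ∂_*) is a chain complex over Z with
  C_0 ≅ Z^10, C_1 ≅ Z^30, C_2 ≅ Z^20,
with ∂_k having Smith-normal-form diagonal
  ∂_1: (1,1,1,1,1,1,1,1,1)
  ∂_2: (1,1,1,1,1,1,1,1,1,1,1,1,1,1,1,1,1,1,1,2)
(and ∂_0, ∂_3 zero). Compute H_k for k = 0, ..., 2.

H_0 = Z,  H_1 = Z ⊕ Z/2Z,  H_2 = 0.

H_0: b_0 = 10 − 0 − 9 = 1; torsion from ∂_1 factors > 1: none. So H_0 = Z.
H_1: b_1 = 30 − 9 − 20 = 1; torsion from ∂_2 factors > 1: [2]. So H_1 = Z ⊕ Z/2Z.
H_2: b_2 = 20 − 20 − 0 = 0; torsion from ∂_3 factors > 1: none. So H_2 = 0.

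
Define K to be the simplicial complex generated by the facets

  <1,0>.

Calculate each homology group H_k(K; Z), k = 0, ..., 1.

H_0 = Z,  H_1 = 0.

K has 2 vertices, 1 edge.
rank ∂_0 = 0, rank ∂_1 = 1 ⇒ b_0 = 2 − 0 − 1 = 1; all invariant factors of ∂_1 are 1 so no torsion. So H_0 = Z.
rank ∂_1 = 1, rank ∂_2 = 0 ⇒ b_1 = 1 − 1 − 0 = 0. So H_1 = 0.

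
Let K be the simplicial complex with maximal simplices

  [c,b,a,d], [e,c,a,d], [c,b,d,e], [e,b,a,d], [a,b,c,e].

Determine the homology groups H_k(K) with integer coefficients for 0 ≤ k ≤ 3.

H_0 = Z,  H_1 = 0,  H_2 = 0,  H_3 = Z.

Take the total order a < b < c < d < e on the vertex set. Then K (dimension 3) consists of the simplices:

  0-simplices (5): a, b, c, d, e
  1-simplices (10): ab, ac, ad, ae, bc, bd, be, cd, ce, de
  2-simplices (10): abc, abd, abe, acd, ace, ade, bcd, bce, bde, cde
  3-simplices (5): abcd, abce, abde, acde, bcde

giving chain groups C_0 ≅ Z^5, C_1 ≅ Z^10, C_2 ≅ Z^10, C_3 ≅ Z^5.

∂_1: C_1 → C_0 sends each edge [p,q] (with p < q) to q − p. For instance
  ∂ad = d − a.
As a 5×10 matrix over Z this has rank 4, with invariant factors (1,1,1,1).

∂_2: C_2 → C_1 maps a triangle to the signed sum of its edges. For instance
  ∂bde = de − be + bd,
  ∂ade = de − ae + ad.
The resulting 10×10 matrix has rank 6, and its Smith normal form has invariant factors (1,1,1,1,1,1).

The boundary map ∂_3: C_3 → C_2 sends each 3-simplex σ to the alternating sum Σ_i (−1)^i (σ with its i-th vertex removed). For instance
  ∂abce = bce − ace + abe − abc,
  ∂acde = cde − ade + ace − acd.
This gives a 10×5 integer matrix of rank 4; reducing to Smith normal form yields diagonal entries (1,1,1,1).

Reading off H_k = ker ∂_k / im ∂_{k+1}:

  H_0: rank C_0 − rank ∂_1 = 5 − 4 = 1, and the invariant factors of ∂_1 are all 1, so H_0 ≅ Z.
  H_1: rank ker ∂_1 − rank ∂_2 = (10 − 4) − 6 = 0, and the invariant factors of ∂_2 are all 1, so H_1 ≅ 0.
  H_2: rank ker ∂_2 − rank ∂_3 = (10 − 6) − 4 = 0, and the invariant factors of ∂_3 are all 1, so H_2 ≅ 0.
  H_3: rank ker ∂_3 − rank ∂_4 = (5 − 4) − 0 = 1, and there is no ∂_4, so H_3 ≅ Z.

As a check, the Euler characteristic is 5 − 10 + 10 − 5 = 0, which agrees with 1 − 0 + 0 − 1 = 0.
(K is a triangulation of the 3-sphere S^3.)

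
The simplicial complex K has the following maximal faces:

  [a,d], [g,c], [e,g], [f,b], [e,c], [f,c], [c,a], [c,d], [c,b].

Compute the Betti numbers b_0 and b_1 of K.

b_0 = 1, b_1 = 3.

Order the vertices as a < b < c < d < e < f < g. Listing each simplex with vertices in this order, K has dimension 1 with simplices:

  0-simplices (7): a, b, c, d, e, f, g
  1-simplices (9): ac, ad, bc, bf, cd, ce, cf, cg, eg

so the chain groups are C_0 ≅ Z^7, C_1 ≅ Z^9.

∂_1: C_1 → C_0 is given by ∂[p,q] = [q] − [p]. For instance
  ∂ac = c − a.
This gives a 7×9 integer matrix of rank 6; reducing to Smith normal form yields diagonal entries (1,1,1,1,1,1).

Computing H_k = (kernel of ∂_k) / (image of ∂_{k+1}):

  H_0: rank C_0 − rank ∂_1 = 7 − 6 = 1, and the invariant factors of ∂_1 are all 1, so H_0 = Z.
  H_1: rank ker ∂_1 − rank ∂_2 = (9 − 6) − 0 = 3, and there is no ∂_2, so H_1 = Z^3.

As a check, the Euler characteristic is 7 − 9 = -2, which agrees with 1 − 3 = -2.

Hence the Betti numbers are b_0 = 1, b_1 = 3.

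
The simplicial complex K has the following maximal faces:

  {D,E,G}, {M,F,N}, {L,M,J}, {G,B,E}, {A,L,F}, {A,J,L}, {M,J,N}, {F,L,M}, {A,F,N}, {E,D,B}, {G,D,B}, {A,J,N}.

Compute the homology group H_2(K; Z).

Order the vertices as A < B < D < E < F < G < J < L < M < N. Listing each simplex with vertices in this order, K has dimension 2 with simplices:

  0-simplices (10): A, B, D, E, F, G, J, L, M, N
  1-simplices (18): AF, AJ, AL, AN, BD, BE, BG, DE, DG, EG, FL, FM, FN, JL, JM, JN, LM, MN
  2-simplices (12): AFL, AFN, AJL, AJN, BDE, BDG, BEG, DEG, FLM, FMN, JLM, JMN

giving chain groups C_0 ≅ Z^10, C_1 ≅ Z^18, C_2 ≅ Z^12.

∂_1: C_1 → C_0 maps an edge to its endpoints' difference, ∂[p,q] = q − p. For instance
  ∂AL = L − A.
The resulting 10×18 matrix has rank 8, and its Smith normal form has invariant factors (1,1,1,1,1,1,1,1).

The boundary map ∂_2: C_2 → C_1 sends each 2-simplex [p,q,r] to [q,r] − [p,r] + [p,q]. For instance
  ∂JMN = MN − JN + JM,
  ∂FLM = LM − FM + FL.
The resulting 18×12 matrix has rank 10, and its Smith normal form has invariant factors (1,1,1,1,1,1,1,1,1,1).

From H_k ≅ ker(∂_k) / im(∂_{k+1}) we obtain:

  H_2: rank ker ∂_2 − rank ∂_3 = (12 − 10) − 0 = 2, and there is no ∂_3, so H_2 = Z^2.

H_2 = Z^2.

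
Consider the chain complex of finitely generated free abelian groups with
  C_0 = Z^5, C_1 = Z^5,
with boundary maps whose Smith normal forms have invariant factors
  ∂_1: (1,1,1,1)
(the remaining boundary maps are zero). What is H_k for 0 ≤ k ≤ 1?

H_0: b_0 = 5 − 0 − 4 = 1; torsion from ∂_1 factors > 1: none. So H_0 = Z.
H_1: b_1 = 5 − 4 − 0 = 1; torsion from ∂_2 factors > 1: none. So H_1 = Z.

H_0 = Z,  H_1 = Z.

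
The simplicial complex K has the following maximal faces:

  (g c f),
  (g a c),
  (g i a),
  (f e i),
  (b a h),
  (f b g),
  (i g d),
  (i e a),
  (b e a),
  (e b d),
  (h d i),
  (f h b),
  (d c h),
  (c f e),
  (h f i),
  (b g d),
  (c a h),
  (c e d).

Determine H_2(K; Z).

We work with the vertex ordering a < b < c < d < e < f < g < h < i. The simplices of K, each written with vertices in increasing order, are:

  0-simplices (9): a, b, c, d, e, f, g, h, i
  1-simplices (27): ab, ac, ae, ag, ah, ai, bd, be, bf, bg, bh, cd, ce, cf, cg, ch, de, dg, dh, di, ef, ei, fg, fh, fi, gi, hi
  2-simplices (18): abe, abh, acg, ach, aei, agi, bde, bdg, bfg, bfh, cde, cdh, cef, cfg, dgi, dhi, efi, fhi

Hence C_0 ≅ Z^9, C_1 ≅ Z^27, C_2 ≅ Z^18.

The boundary map ∂_1: C_1 → C_0 is given by ∂[p,q] = [q] − [p].
As a 9×27 matrix over Z this has rank 8, with invariant factors (1,1,1,1,1,1,1,1).

∂_2: C_2 → C_1 acts by ∂[p,q,r] = [q,r] − [p,r] + [p,q]. For instance
  ∂cde = de − ce + cd,
  ∂cef = ef − cf + ce.
The resulting 27×18 matrix has rank 17, and its Smith normal form has invariant factors (1,1,1,1,1,1,1,1,1,1,1,1,1,1,1,1,1).

Reading off H_k = ker ∂_k / im ∂_{k+1}:

  H_2: rank ker ∂_2 − rank ∂_3 = (18 − 17) − 0 = 1, and there is no ∂_3, so H_2 ≅ Z.

H_2 = Z.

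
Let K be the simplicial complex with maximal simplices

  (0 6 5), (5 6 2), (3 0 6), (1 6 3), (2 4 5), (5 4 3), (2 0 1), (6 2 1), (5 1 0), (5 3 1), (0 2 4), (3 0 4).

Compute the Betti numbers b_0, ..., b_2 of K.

Fix the vertex order 0 < 1 < 2 < 3 < 4 < 5 < 6 and write every simplex with vertices in increasing order. Then dim K = 2 and the simplices of K are:

  0-simplices (7): [0], [1], [2], [3], [4], [5], [6]
  1-simplices (18): [0,1], [0,2], [0,3], [0,4], [0,5], [0,6], [1,2], [1,3], [1,5], [1,6], [2,4], [2,5], [2,6], [3,4], [3,5], [3,6], [4,5], [5,6]
  2-simplices (12): [0,1,2], [0,1,5], [0,2,4], [0,3,4], [0,3,6], [0,5,6], [1,2,6], [1,3,5], [1,3,6], [2,4,5], [2,5,6], [3,4,5]

so the chain groups are C_0 ≅ Z^7, C_1 ≅ Z^18, C_2 ≅ Z^12.

∂_1: C_1 → C_0 maps an edge to its endpoints' difference, ∂[p,q] = q − p. For instance
  ∂[1,3] = [3] − [1].
This gives a 7×18 integer matrix of rank 6; reducing to Smith normal form yields diagonal entries (1,1,1,1,1,1).

Boundary ∂_2: C_2 → C_1 acts by ∂[p,q,r] = [q,r] − [p,r] + [p,q]. For instance
  ∂[1,3,6] = [3,6] − [1,6] + [1,3],
  ∂[1,2,6] = [2,6] − [1,6] + [1,2].
As a 18×12 matrix over Z this has rank 12, with invariant factors (1,1,1,1,1,1,1,1,1,1,1,2).

Computing H_k = (kernel of ∂_k) / (image of ∂_{k+1}):

  H_0: rank C_0 − rank ∂_1 = 7 − 6 = 1, and the invariant factors of ∂_1 are all 1, so H_0 ≅ Z.
  H_1: rank ker ∂_1 − rank ∂_2 = (18 − 6) − 12 = 0, and ∂_2 has invariant factor 2 > 1, so H_1 ≅ Z/2.
  H_2: rank ker ∂_2 − rank ∂_3 = (12 − 12) − 0 = 0, and there is no ∂_3, so H_2 ≅ 0.

Hence the Betti numbers are b_0 = 1, b_1 = 0, b_2 = 0.

b_0 = 1, b_1 = 0, b_2 = 0.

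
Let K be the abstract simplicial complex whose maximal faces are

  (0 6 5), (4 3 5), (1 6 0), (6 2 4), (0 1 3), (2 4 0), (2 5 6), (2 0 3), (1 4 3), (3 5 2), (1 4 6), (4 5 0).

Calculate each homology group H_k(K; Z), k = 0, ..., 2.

K has 7 vertices, 18 edges, 12 triangles.
rank ∂_0 = 0, rank ∂_1 = 6 ⇒ b_0 = 7 − 0 − 6 = 1; all invariant factors of ∂_1 are 1 so no torsion. So H_0 ≅ Z.
rank ∂_1 = 6, rank ∂_2 = 12 ⇒ b_1 = 18 − 6 − 12 = 0; ∂_2 has invariant factor(s) [2] giving torsion. So H_1 ≅ Z/2.
rank ∂_2 = 12, rank ∂_3 = 0 ⇒ b_2 = 12 − 12 − 0 = 0. So H_2 ≅ 0.

H_0 = Z,  H_1 = Z/2,  H_2 = 0.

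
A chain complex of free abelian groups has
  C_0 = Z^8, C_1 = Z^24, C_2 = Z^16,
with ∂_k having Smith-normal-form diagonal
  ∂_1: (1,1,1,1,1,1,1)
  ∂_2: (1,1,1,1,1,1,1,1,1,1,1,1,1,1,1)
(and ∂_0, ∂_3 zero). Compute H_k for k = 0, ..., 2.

H_0: b_0 = 8 − 0 − 7 = 1; torsion from ∂_1 factors > 1: none. So H_0 = Z.
H_1: b_1 = 24 − 7 − 15 = 2; torsion from ∂_2 factors > 1: none. So H_1 = Z^2.
H_2: b_2 = 16 − 15 − 0 = 1; torsion from ∂_3 factors > 1: none. So H_2 = Z.

H_0 = Z,  H_1 = Z^2,  H_2 = Z.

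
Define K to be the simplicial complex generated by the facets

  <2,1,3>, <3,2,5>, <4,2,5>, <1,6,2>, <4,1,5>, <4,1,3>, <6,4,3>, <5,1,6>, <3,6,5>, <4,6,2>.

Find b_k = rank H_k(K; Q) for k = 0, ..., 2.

b_0 = 1, b_1 = 0, b_2 = 0.

Order the vertices as 1 < 2 < 3 < 4 < 5 < 6. Listing each simplex with vertices in this order, K has dimension 2 with simplices:

  0-simplices (6): [1], [2], [3], [4], [5], [6]
  1-simplices (15): [1,2], [1,3], [1,4], [1,5], [1,6], [2,3], [2,4], [2,5], [2,6], [3,4], [3,5], [3,6], [4,5], [4,6], [5,6]
  2-simplices (10): [1,2,3], [1,2,6], [1,3,4], [1,4,5], [1,5,6], [2,3,5], [2,4,5], [2,4,6], [3,4,6], [3,5,6]

Hence C_0 ≅ Z^6, C_1 ≅ Z^15, C_2 ≅ Z^10.

∂_1: C_1 → C_0 maps an edge to its endpoints' difference, ∂[p,q] = q − p. For instance
  ∂[2,6] = [6] − [2].
The resulting 6×15 matrix has rank 5, and its Smith normal form has invariant factors (1,1,1,1,1).

The boundary map ∂_2: C_2 → C_1 maps a triangle to the signed sum of its edges. For instance
  ∂[1,5,6] = [5,6] − [1,6] + [1,5],
  ∂[2,3,5] = [3,5] − [2,5] + [2,3].
The resulting 15×10 matrix has rank 10, and its Smith normal form has invariant factors (1,1,1,1,1,1,1,1,1,2).

Now H_k = ker ∂_k / im ∂_{k+1}, so:

  H_0: rank C_0 − rank ∂_1 = 6 − 5 = 1, and the invariant factors of ∂_1 are all 1, so H_0 ≅ Z.
  H_1: rank ker ∂_1 − rank ∂_2 = (15 − 5) − 10 = 0, and ∂_2 has invariant factor 2 > 1, so H_1 ≅ Z/2Z.
  H_2: rank ker ∂_2 − rank ∂_3 = (10 − 10) − 0 = 0, and there is no ∂_3, so H_2 ≅ 0.

Hence the Betti numbers are b_0 = 1, b_1 = 0, b_2 = 0.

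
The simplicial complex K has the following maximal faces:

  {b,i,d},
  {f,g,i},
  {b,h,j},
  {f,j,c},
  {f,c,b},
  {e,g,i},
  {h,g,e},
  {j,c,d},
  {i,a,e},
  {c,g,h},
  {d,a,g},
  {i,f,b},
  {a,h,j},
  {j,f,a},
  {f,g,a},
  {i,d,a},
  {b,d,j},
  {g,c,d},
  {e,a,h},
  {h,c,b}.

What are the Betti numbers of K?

b_0 = 1, b_1 = 1, b_2 = 0.

We work with the vertex ordering a < b < c < d < e < f < g < h < i < j. The simplices of K, each written with vertices in increasing order, are:

  0-simplices (10): a, b, c, d, e, f, g, h, i, j
  1-simplices (30): ad, ae, af, ag, ah, ai, aj, bc, bd, bf, bh, bi, bj, cd, cf, cg, ch, cj, dg, di, dj, eg, eh, ei, fg, fi, fj, gh, gi, hj
  2-simplices (20): adg, adi, aeh, aei, afg, afj, ahj, bcf, bch, bdi, bdj, bfi, bhj, cdg, cdj, cfj, cgh, egh, egi, fgi

so the chain groups are C_0 ≅ Z^10, C_1 ≅ Z^30, C_2 ≅ Z^20.

Boundary ∂_1: C_1 → C_0 maps an edge to its endpoints' difference, ∂[p,q] = q − p.
This gives a 10×30 integer matrix of rank 9; reducing to Smith normal form yields diagonal entries (1,1,1,1,1,1,1,1,1).

Boundary ∂_2: C_2 → C_1 maps a triangle to the signed sum of its edges. For instance
  ∂bdj = dj − bj + bd,
  ∂fgi = gi − fi + fg.
The resulting 30×20 matrix has rank 20, and its Smith normal form has invariant factors (1,1,1,1,1,1,1,1,1,1,1,1,1,1,1,1,1,1,1,2).

Now H_k = ker ∂_k / im ∂_{k+1}, so:

  H_0: rank C_0 − rank ∂_1 = 10 − 9 = 1, and the invariant factors of ∂_1 are all 1, so H_0 ≅ Z.
  H_1: rank ker ∂_1 − rank ∂_2 = (30 − 9) − 20 = 1, and ∂_2 has invariant factor 2 > 1, so H_1 ≅ Z ⊕ Z/2.
  H_2: rank ker ∂_2 − rank ∂_3 = (20 − 20) − 0 = 0, and there is no ∂_3, so H_2 ≅ 0.

Hence the Betti numbers are b_0 = 1, b_1 = 1, b_2 = 0.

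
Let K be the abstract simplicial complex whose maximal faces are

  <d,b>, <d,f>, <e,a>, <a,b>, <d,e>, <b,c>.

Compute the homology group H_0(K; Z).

H_0 = Z.

Fix the vertex order a < b < c < d < e < f and write every simplex with vertices in increasing order. Then dim K = 1 and the simplices of K are:

  0-simplices (6): a, b, c, d, e, f
  1-simplices (6): ab, ae, bc, bd, de, df

so the chain groups are C_0 ≅ Z^6, C_1 ≅ Z^6.

∂_1: C_1 → C_0 maps an edge to its endpoints' difference, ∂[p,q] = q − p.
As a 6×6 matrix over Z this has rank 5, with invariant factors (1,1,1,1,1).

Now H_k = ker ∂_k / im ∂_{k+1}, so:

  H_0: rank C_0 − rank ∂_1 = 6 − 5 = 1, and the invariant factors of ∂_1 are all 1, so H_0 ≅ Z.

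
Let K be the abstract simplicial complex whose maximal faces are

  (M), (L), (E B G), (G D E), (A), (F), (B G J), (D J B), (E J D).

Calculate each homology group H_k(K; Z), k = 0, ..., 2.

K has 9 vertices, 10 edges, 5 triangles.
rank ∂_0 = 0, rank ∂_1 = 4 ⇒ b_0 = 9 − 0 − 4 = 5; all invariant factors of ∂_1 are 1 so no torsion. So H_0 = Z^5.
rank ∂_1 = 4, rank ∂_2 = 5 ⇒ b_1 = 10 − 4 − 5 = 1; all invariant factors of ∂_2 are 1 so no torsion. So H_1 = Z.
rank ∂_2 = 5, rank ∂_3 = 0 ⇒ b_2 = 5 − 5 − 0 = 0. So H_2 = 0.

H_0 = Z^5,  H_1 = Z,  H_2 = 0.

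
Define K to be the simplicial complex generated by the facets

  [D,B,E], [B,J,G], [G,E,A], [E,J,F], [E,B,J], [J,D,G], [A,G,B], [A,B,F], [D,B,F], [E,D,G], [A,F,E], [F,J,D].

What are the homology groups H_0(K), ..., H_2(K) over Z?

Order the vertices as A < B < D < E < F < G < J. Listing each simplex with vertices in this order, K has dimension 2 with simplices:

  0-simplices (7): A, B, D, E, F, G, J
  1-simplices (18): AB, AE, AF, AG, BD, BE, BF, BG, BJ, DE, DF, DG, DJ, EF, EG, EJ, FJ, GJ
  2-simplices (12): ABF, ABG, AEF, AEG, BDE, BDF, BEJ, BGJ, DEG, DFJ, DGJ, EFJ

giving chain groups C_0 ≅ Z^7, C_1 ≅ Z^18, C_2 ≅ Z^12.

The boundary map ∂_1: C_1 → C_0 maps an edge to its endpoints' difference, ∂[p,q] = q − p. For instance
  ∂BF = F − B.
This gives a 7×18 integer matrix of rank 6; reducing to Smith normal form yields diagonal entries (1,1,1,1,1,1).

Boundary ∂_2: C_2 → C_1 sends each 2-simplex [p,q,r] to [q,r] − [p,r] + [p,q]. For instance
  ∂ABF = BF − AF + AB,
  ∂DGJ = GJ − DJ + DG.
The resulting 18×12 matrix has rank 12, and its Smith normal form has invariant factors (1,1,1,1,1,1,1,1,1,1,1,2).

Now H_k = ker ∂_k / im ∂_{k+1}, so:

  H_0: rank C_0 − rank ∂_1 = 7 − 6 = 1, and the invariant factors of ∂_1 are all 1, so H_0 = Z.
  H_1: rank ker ∂_1 − rank ∂_2 = (18 − 6) − 12 = 0, and ∂_2 has invariant factor 2 > 1, so H_1 = Z/2.
  H_2: rank ker ∂_2 − rank ∂_3 = (12 − 12) − 0 = 0, and there is no ∂_3, so H_2 = 0.

(K is a triangulation of the real projective plane RP^2.)

H_0 ≅ Z,  H_1 ≅ Z/2,  H_2 = 0.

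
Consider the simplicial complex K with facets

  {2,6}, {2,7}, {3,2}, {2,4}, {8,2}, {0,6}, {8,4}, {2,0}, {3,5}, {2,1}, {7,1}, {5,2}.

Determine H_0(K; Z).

H_0 ≅ Z.

Order the vertices as 0 < 1 < 2 < 3 < 4 < 5 < 6 < 7 < 8. Listing each simplex with vertices in this order, K has dimension 1 with simplices:

  0-simplices (9): [0], [1], [2], [3], [4], [5], [6], [7], [8]
  1-simplices (12): [0,2], [0,6], [1,2], [1,7], [2,3], [2,4], [2,5], [2,6], [2,7], [2,8], [3,5], [4,8]

so the chain groups are C_0 ≅ Z^9, C_1 ≅ Z^12.

The boundary map ∂_1: C_1 → C_0 is given by ∂[p,q] = [q] − [p]. For instance
  ∂[0,2] = [2] − [0].
This gives a 9×12 integer matrix of rank 8; reducing to Smith normal form yields diagonal entries (1,1,1,1,1,1,1,1).

Reading off H_k = ker ∂_k / im ∂_{k+1}:

  H_0: rank C_0 − rank ∂_1 = 9 − 8 = 1, and the invariant factors of ∂_1 are all 1, so H_0 = Z.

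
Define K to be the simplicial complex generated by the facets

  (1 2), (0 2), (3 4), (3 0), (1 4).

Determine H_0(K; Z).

H_0 ≅ Z.

Take the total order 0 < 1 < 2 < 3 < 4 on the vertex set. Then K (dimension 1) consists of the simplices:

  0-simplices (5): [0], [1], [2], [3], [4]
  1-simplices (5): [0,2], [0,3], [1,2], [1,4], [3,4]

giving chain groups C_0 ≅ Z^5, C_1 ≅ Z^5.

The boundary map ∂_1: C_1 → C_0 maps an edge to its endpoints' difference, ∂[p,q] = q − p. For instance
  ∂[0,2] = [2] − [0].
This gives a 5×5 integer matrix of rank 4; reducing to Smith normal form yields diagonal entries (1,1,1,1).

Computing H_k = (kernel of ∂_k) / (image of ∂_{k+1}):

  H_0: rank C_0 − rank ∂_1 = 5 − 4 = 1, and the invariant factors of ∂_1 are all 1, so H_0 = Z.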